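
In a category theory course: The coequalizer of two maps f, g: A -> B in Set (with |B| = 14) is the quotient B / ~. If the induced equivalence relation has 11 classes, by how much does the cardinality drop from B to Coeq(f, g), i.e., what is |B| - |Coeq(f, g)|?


The coequalizer Coeq(f, g) = B / ~ has one element per equivalence class.
|B| = 14, |Coeq(f, g)| = 11.
|B| - |Coeq(f, g)| = 14 - 11 = 3.

3


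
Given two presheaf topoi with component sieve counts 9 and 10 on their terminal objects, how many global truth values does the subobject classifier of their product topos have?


In a product of presheaf topoi E_1 x E_2, the subobject classifier
is Omega = Omega_1 x Omega_2 (componentwise), so
|Omega(top)| = |Omega_1(top_1)| * |Omega_2(top_2)|.
= 9 * 10 = 90.

90


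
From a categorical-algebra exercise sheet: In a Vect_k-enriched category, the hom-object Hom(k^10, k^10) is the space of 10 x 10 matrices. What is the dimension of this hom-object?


In Vect-enriched categories, Hom(k^n, k^m) is the space of m x n matrices.
dim(Hom(k^10, k^10)) = 10 * 10 = 100

100


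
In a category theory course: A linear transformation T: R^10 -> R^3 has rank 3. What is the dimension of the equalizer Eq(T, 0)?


The equalizer of f and the zero map is ker(f).
By the rank-nullity theorem: dim(ker(f)) = dim(domain) - rank(f).
dim(ker(f)) = 10 - 3 = 7

7


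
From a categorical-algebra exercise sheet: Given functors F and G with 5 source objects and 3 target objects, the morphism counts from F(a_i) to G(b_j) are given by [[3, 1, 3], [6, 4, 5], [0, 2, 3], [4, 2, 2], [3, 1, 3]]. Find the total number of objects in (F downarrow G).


Objects of (F downarrow G) are triples (a, b, h: F(a)->G(b)).
The count equals the sum of all entries in the hom-matrix.
sum(row 0) = 7
sum(row 1) = 15
sum(row 2) = 5
sum(row 3) = 8
sum(row 4) = 7
Grand total = 42

42


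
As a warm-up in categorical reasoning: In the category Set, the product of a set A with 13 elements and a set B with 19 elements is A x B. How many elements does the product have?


In Set, the product A x B is the Cartesian product.
By the universal property, |A x B| = |A| * |B|.
|A x B| = 13 * 19 = 247

247


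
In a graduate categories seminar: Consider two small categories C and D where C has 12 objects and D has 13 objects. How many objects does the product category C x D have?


The product category C x D has objects that are pairs (c, d).
Number of pairs = |Ob(C)| * |Ob(D)| = 12 * 13 = 156

156


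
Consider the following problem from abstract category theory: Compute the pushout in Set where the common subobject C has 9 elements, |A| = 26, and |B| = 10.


The pushout A +_C B identifies the images of C in A and B.
|A +_C B| = |A| + |B| - |C| (for injections).
= 26 + 10 - 9 = 27

27


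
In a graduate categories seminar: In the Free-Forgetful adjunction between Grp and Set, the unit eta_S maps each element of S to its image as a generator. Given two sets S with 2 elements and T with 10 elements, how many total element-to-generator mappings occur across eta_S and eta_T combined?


The unit eta_X: X -> U(F(X)) of the Free-Forgetful adjunction
maps each element of X to a generator of F(X). For X = S + T (disjoint
union in Set), |S + T| = |S| + |T|.
Total mappings = 2 + 10 = 12.

12


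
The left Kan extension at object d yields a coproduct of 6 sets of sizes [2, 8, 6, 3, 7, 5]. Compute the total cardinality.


Pointwise, the left Kan extension (Lan_F H)(d) is the colimit, indexed
by the comma category (F downarrow d), of H composed with the
projection (F downarrow d) -> C. Here that colimit is given
as a coproduct (disjoint union) of sets, so its cardinality is the
sum of the sizes of the summands.
Coproduct of sets with sizes: 2 + 8 + 6 + 3 + 7 + 5
= 31

31


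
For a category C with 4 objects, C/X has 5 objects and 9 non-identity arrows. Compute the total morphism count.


In the slice category C/X, objects are morphisms to X.
Identity morphisms: 5 (one per object of C/X).
Non-identity morphisms: 9.
Total = 5 + 9 = 14

14


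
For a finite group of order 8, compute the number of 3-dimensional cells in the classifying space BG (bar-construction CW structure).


In the bar-construction CW model of BG, the n-cells are indexed by
n-tuples [g_1|...|g_n] of non-identity elements of G (degenerate
simplices with some g_i = e do not contribute cells), so there are
(|G| - 1)^n n-cells.
For dim = 3 with |G| = 8:
cells = (8 - 1)^3 = 7^3 = 343

343


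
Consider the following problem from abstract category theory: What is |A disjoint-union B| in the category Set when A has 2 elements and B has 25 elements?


In Set, the coproduct A + B is the disjoint union.
|A + B| = |A| + |B| = 2 + 25 = 27

27


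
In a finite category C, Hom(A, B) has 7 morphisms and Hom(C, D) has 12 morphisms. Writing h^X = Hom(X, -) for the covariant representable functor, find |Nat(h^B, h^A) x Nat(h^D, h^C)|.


By the Yoneda lemma, Nat(h^B, h^A) is isomorphic to Hom(A, B),
so |Nat(h^B, h^A)| = |Hom(A, B)| and |Nat(h^D, h^C)| = |Hom(C, D)|.
|Hom(A, B)| = 7, |Hom(C, D)| = 12.
|Nat(h^B, h^A) x Nat(h^D, h^C)| = 7 * 12 = 84

84


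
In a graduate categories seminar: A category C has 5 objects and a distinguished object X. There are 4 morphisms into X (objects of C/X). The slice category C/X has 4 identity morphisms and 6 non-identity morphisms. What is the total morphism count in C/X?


In the slice category C/X, objects are morphisms to X.
Identity morphisms: 4 (one per object of C/X).
Non-identity morphisms: 6.
Total = 4 + 6 = 10

10


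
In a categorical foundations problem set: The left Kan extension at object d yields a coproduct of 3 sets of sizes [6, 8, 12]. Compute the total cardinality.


Pointwise, the left Kan extension (Lan_F H)(d) is the colimit, indexed
by the comma category (F downarrow d), of H composed with the
projection (F downarrow d) -> C. Here that colimit is given
as a coproduct (disjoint union) of sets, so its cardinality is the
sum of the sizes of the summands.
Coproduct of sets with sizes: 6 + 8 + 12
= 26

26


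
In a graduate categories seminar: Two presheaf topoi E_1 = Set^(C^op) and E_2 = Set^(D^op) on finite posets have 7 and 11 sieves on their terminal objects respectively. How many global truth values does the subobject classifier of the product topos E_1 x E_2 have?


In a product of presheaf topoi E_1 x E_2, the subobject classifier
is Omega = Omega_1 x Omega_2 (componentwise), so
|Omega(top)| = |Omega_1(top_1)| * |Omega_2(top_2)|.
= 7 * 11 = 77.

77


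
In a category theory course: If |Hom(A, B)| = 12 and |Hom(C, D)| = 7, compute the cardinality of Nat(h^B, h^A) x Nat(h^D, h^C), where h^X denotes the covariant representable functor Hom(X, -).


By the Yoneda lemma, Nat(h^B, h^A) is isomorphic to Hom(A, B),
so |Nat(h^B, h^A)| = |Hom(A, B)| and |Nat(h^D, h^C)| = |Hom(C, D)|.
|Hom(A, B)| = 12, |Hom(C, D)| = 7.
|Nat(h^B, h^A) x Nat(h^D, h^C)| = 12 * 7 = 84

84


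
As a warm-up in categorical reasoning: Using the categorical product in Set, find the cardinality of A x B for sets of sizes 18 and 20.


In Set, the product A x B is the Cartesian product.
By the universal property, |A x B| = |A| * |B|.
|A x B| = 18 * 20 = 360

360


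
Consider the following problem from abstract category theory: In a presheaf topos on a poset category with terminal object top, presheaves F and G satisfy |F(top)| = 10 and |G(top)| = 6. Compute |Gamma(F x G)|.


Global sections of a presheaf on a poset with terminal top satisfy
Gamma(H) ~ H(top). Presheaves admit pointwise products, so
(F x G)(top) = F(top) x G(top) (Cartesian product).
|Gamma(F x G)| = |F(top)| * |G(top)| = 10 * 6 = 60.

60


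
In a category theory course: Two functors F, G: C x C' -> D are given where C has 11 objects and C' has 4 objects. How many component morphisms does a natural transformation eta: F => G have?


A natural transformation eta: F => G assigns one component morphism per
object of the domain category.
The domain is the product category C x C', so
|Ob(C x C')| = |Ob(C)| * |Ob(C')| = 11 * 4 = 44.
Therefore eta has 44 component morphisms.

44


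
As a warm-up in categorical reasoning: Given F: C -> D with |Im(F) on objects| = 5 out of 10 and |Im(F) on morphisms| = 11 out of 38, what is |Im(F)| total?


The image of F consists of distinct objects and distinct morphisms.
|Im(F)| on objects = 5
|Im(F)| on morphisms = 11
Total image cardinality = 5 + 11 = 16

16


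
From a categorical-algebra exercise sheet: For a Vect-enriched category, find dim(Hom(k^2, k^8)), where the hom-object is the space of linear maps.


In Vect-enriched categories, Hom(k^n, k^m) is the space of m x n matrices.
dim(Hom(k^2, k^8)) = 8 * 2 = 16

16


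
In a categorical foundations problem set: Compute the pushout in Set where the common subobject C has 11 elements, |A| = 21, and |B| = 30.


The pushout A +_C B identifies the images of C in A and B.
|A +_C B| = |A| + |B| - |C| (for injections).
= 21 + 30 - 11 = 40

40


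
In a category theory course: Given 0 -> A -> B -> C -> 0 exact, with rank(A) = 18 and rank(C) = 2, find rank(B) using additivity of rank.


For a short exact sequence 0 -> A -> B -> C -> 0,
rank is additive: rank(B) = rank(A) + rank(C).
rank(B) = 18 + 2 = 20

20


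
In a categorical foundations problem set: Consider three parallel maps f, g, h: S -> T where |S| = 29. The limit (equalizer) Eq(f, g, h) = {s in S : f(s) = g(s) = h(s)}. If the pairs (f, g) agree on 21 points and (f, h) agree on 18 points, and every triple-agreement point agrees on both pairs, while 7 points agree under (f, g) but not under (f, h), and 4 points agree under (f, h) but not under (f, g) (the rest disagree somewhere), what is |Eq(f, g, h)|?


Eq(f, g, h) is the triple-agreement set: points in S where all three
maps take the same value. Using inclusion-exclusion on the pairwise data:
Pair (f, g) agrees on 21 points; pair (f, h) on 18 points.
Points agreeing under (f, g) but not (f, h) = 7; under (f, h) but not (f, g) = 4.
Triple-agreement = agreement-in-(f, g) minus points that agree under (f, g) but not (f, h):
|Eq(f, g, h)| = 21 - 7 = 14
(cross-check via (f, h): 18 - 4 = 14.)

14


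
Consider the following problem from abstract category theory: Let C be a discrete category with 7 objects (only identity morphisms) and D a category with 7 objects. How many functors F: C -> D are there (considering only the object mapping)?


A functor from a discrete category C to D is determined by
where each object maps. Each of the 7 objects of C can map
to any of the 7 objects of D independently.
Number of functors = 7^7 = 823543

823543


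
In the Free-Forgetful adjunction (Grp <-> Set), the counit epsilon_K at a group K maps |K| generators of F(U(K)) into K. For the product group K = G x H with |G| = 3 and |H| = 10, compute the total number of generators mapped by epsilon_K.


The counit epsilon_K: F(U(K)) -> K of the Free-Forgetful adjunction
maps |K| generators of F(U(K)) into K. For K = G x H (the product group),
|G x H| = |G| * |H|.
Total generators mapped = 3 * 10 = 30.

30


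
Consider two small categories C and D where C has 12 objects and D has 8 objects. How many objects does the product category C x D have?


The product category C x D has objects that are pairs (c, d).
Number of pairs = |Ob(C)| * |Ob(D)| = 12 * 8 = 96

96


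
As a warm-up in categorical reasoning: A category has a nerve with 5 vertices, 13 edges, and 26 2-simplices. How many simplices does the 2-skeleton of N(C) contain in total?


The 2-skeleton of the nerve N(C) consists of simplices in dimensions 0, 1, 2:
  |N(C)_0| = 5 (objects)
  |N(C)_1| = 13 (morphisms)
  |N(C)_2| = 26 (composable pairs)
Total = 5 + 13 + 26 = 44

44


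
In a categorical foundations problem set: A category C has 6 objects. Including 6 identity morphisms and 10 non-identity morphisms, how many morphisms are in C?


Each object has an identity morphism, giving 6 identities.
Adding the 10 non-identity morphisms:
Total = 6 + 10 = 16

16


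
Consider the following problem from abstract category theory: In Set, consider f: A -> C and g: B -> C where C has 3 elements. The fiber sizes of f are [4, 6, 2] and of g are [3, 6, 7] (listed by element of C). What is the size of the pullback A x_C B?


The pullback A x_C B consists of pairs (a, b) with f(a) = g(b).
For each element c in C, the fiber product has |f^-1(c)| * |g^-1(c)| elements.
Summing over C: 4 * 3 + 6 * 6 + 2 * 7
= 12 + 36 + 14 = 62

62


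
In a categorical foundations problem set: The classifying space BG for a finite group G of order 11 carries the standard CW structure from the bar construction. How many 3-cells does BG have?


In the bar-construction CW model of BG, the n-cells are indexed by
n-tuples [g_1|...|g_n] of non-identity elements of G (degenerate
simplices with some g_i = e do not contribute cells), so there are
(|G| - 1)^n n-cells.
For dim = 3 with |G| = 11:
cells = (11 - 1)^3 = 10^3 = 1000

1000


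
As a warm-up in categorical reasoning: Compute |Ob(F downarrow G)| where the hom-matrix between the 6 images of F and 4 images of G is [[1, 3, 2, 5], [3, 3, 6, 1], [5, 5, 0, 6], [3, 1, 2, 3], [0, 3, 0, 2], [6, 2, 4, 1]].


Objects of (F downarrow G) are triples (a, b, h: F(a)->G(b)).
The count equals the sum of all entries in the hom-matrix.
sum(row 0) = 11
sum(row 1) = 13
sum(row 2) = 16
sum(row 3) = 9
sum(row 4) = 5
sum(row 5) = 13
Grand total = 67

67


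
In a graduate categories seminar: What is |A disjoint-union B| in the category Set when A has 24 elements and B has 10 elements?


In Set, the coproduct A + B is the disjoint union.
|A + B| = |A| + |B| = 24 + 10 = 34

34


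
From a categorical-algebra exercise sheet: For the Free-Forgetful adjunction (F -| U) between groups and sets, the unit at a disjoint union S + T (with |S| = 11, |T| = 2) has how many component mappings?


The unit eta_X: X -> U(F(X)) of the Free-Forgetful adjunction
maps each element of X to a generator of F(X). For X = S + T (disjoint
union in Set), |S + T| = |S| + |T|.
Total mappings = 11 + 2 = 13.

13


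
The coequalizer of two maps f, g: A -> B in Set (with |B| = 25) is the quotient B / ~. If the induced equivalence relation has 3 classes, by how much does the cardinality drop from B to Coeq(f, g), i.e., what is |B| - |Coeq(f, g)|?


The coequalizer Coeq(f, g) = B / ~ has one element per equivalence class.
|B| = 25, |Coeq(f, g)| = 3.
|B| - |Coeq(f, g)| = 25 - 3 = 22.

22


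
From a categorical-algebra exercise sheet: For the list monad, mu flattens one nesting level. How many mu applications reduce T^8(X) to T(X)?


Each application of mu: T^2 -> T removes one layer of nesting.
Starting at depth 8 (i.e., T^8(X)), we need to reach T(X).
Number of mu applications = 8 - 1 = 7

7


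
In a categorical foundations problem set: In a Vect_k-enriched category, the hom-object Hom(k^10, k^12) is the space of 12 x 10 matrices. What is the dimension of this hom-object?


In Vect-enriched categories, Hom(k^n, k^m) is the space of m x n matrices.
dim(Hom(k^10, k^12)) = 12 * 10 = 120

120


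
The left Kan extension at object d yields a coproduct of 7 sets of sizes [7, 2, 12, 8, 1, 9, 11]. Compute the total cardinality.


Pointwise, the left Kan extension (Lan_F H)(d) is the colimit, indexed
by the comma category (F downarrow d), of H composed with the
projection (F downarrow d) -> C. Here that colimit is given
as a coproduct (disjoint union) of sets, so its cardinality is the
sum of the sizes of the summands.
Coproduct of sets with sizes: 7 + 2 + 12 + 8 + 1 + 9 + 11
= 50

50


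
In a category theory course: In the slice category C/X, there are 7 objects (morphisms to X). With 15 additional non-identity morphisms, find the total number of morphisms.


In the slice category C/X, objects are morphisms to X.
Identity morphisms: 7 (one per object of C/X).
Non-identity morphisms: 15.
Total = 7 + 15 = 22

22


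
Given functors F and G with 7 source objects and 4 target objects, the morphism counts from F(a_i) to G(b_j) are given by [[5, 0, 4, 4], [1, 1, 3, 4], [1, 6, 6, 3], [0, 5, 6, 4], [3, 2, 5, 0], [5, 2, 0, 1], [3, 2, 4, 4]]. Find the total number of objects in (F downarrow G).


Objects of (F downarrow G) are triples (a, b, h: F(a)->G(b)).
The count equals the sum of all entries in the hom-matrix.
sum(row 0) = 13
sum(row 1) = 9
sum(row 2) = 16
sum(row 3) = 15
sum(row 4) = 10
sum(row 5) = 8
sum(row 6) = 13
Grand total = 84

84


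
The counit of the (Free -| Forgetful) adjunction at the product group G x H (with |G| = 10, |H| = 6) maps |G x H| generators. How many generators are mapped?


The counit epsilon_K: F(U(K)) -> K of the Free-Forgetful adjunction
maps |K| generators of F(U(K)) into K. For K = G x H (the product group),
|G x H| = |G| * |H|.
Total generators mapped = 10 * 6 = 60.

60


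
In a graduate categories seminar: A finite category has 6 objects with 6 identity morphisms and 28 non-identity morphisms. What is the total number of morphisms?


Each object has an identity morphism, giving 6 identities.
Adding the 28 non-identity morphisms:
Total = 6 + 28 = 34

34


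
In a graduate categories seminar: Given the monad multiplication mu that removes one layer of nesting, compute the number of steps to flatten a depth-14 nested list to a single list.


Each application of mu: T^2 -> T removes one layer of nesting.
Starting at depth 14 (i.e., T^14(X)), we need to reach T(X).
Number of mu applications = 14 - 1 = 13

13


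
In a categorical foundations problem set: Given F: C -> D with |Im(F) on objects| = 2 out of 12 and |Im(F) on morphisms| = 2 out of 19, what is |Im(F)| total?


The image of F consists of distinct objects and distinct morphisms.
|Im(F)| on objects = 2
|Im(F)| on morphisms = 2
Total image cardinality = 2 + 2 = 4

4


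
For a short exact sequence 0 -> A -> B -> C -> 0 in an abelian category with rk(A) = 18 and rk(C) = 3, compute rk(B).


For a short exact sequence 0 -> A -> B -> C -> 0,
rank is additive: rank(B) = rank(A) + rank(C).
rank(B) = 18 + 3 = 21

21


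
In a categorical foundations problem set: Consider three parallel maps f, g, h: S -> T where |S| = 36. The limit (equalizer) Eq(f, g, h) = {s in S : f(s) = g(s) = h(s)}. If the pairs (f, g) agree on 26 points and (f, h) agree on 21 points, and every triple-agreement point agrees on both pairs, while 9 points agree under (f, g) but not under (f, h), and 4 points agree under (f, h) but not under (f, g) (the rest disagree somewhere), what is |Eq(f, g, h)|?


Eq(f, g, h) is the triple-agreement set: points in S where all three
maps take the same value. Using inclusion-exclusion on the pairwise data:
Pair (f, g) agrees on 26 points; pair (f, h) on 21 points.
Points agreeing under (f, g) but not (f, h) = 9; under (f, h) but not (f, g) = 4.
Triple-agreement = agreement-in-(f, g) minus points that agree under (f, g) but not (f, h):
|Eq(f, g, h)| = 26 - 9 = 17
(cross-check via (f, h): 21 - 4 = 17.)

17


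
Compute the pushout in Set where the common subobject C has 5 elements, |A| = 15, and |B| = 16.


The pushout A +_C B identifies the images of C in A and B.
|A +_C B| = |A| + |B| - |C| (for injections).
= 15 + 16 - 5 = 26

26


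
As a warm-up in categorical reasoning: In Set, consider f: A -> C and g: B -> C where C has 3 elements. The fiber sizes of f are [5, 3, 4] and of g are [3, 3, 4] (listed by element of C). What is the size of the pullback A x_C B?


The pullback A x_C B consists of pairs (a, b) with f(a) = g(b).
For each element c in C, the fiber product has |f^-1(c)| * |g^-1(c)| elements.
Summing over C: 5 * 3 + 3 * 3 + 4 * 4
= 15 + 9 + 16 = 40

40


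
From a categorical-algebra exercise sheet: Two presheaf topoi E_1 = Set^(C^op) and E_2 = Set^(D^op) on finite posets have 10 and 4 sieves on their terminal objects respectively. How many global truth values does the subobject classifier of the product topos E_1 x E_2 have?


In a product of presheaf topoi E_1 x E_2, the subobject classifier
is Omega = Omega_1 x Omega_2 (componentwise), so
|Omega(top)| = |Omega_1(top_1)| * |Omega_2(top_2)|.
= 10 * 4 = 40.

40


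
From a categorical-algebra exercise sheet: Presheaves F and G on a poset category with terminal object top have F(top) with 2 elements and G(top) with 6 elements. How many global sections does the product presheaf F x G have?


Global sections of a presheaf on a poset with terminal top satisfy
Gamma(H) ~ H(top). Presheaves admit pointwise products, so
(F x G)(top) = F(top) x G(top) (Cartesian product).
|Gamma(F x G)| = |F(top)| * |G(top)| = 2 * 6 = 12.

12


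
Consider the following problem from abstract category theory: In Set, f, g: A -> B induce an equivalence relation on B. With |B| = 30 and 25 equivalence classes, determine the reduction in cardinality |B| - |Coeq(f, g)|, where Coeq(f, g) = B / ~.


The coequalizer Coeq(f, g) = B / ~ has one element per equivalence class.
|B| = 30, |Coeq(f, g)| = 25.
|B| - |Coeq(f, g)| = 30 - 25 = 5.

5


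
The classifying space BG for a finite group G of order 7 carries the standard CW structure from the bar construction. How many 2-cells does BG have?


In the bar-construction CW model of BG, the n-cells are indexed by
n-tuples [g_1|...|g_n] of non-identity elements of G (degenerate
simplices with some g_i = e do not contribute cells), so there are
(|G| - 1)^n n-cells.
For dim = 2 with |G| = 7:
cells = (7 - 1)^2 = 6^2 = 36

36


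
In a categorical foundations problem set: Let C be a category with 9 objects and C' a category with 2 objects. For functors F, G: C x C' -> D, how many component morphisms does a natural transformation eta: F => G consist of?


A natural transformation eta: F => G assigns one component morphism per
object of the domain category.
The domain is the product category C x C', so
|Ob(C x C')| = |Ob(C)| * |Ob(C')| = 9 * 2 = 18.
Therefore eta has 18 component morphisms.

18


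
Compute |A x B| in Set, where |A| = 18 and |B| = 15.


In Set, the product A x B is the Cartesian product.
By the universal property, |A x B| = |A| * |B|.
|A x B| = 18 * 15 = 270

270


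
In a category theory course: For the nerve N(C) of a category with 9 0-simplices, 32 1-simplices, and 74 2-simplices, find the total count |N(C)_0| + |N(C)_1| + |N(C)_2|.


The 2-skeleton of the nerve N(C) consists of simplices in dimensions 0, 1, 2:
  |N(C)_0| = 9 (objects)
  |N(C)_1| = 32 (morphisms)
  |N(C)_2| = 74 (composable pairs)
Total = 9 + 32 + 74 = 115

115


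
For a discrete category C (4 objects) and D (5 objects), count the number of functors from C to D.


A functor from a discrete category C to D is determined by
where each object maps. Each of the 4 objects of C can map
to any of the 5 objects of D independently.
Number of functors = 5^4 = 625

625


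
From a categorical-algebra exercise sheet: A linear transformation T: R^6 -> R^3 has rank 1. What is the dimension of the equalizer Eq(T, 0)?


The equalizer of f and the zero map is ker(f).
By the rank-nullity theorem: dim(ker(f)) = dim(domain) - rank(f).
dim(ker(f)) = 6 - 1 = 5

5


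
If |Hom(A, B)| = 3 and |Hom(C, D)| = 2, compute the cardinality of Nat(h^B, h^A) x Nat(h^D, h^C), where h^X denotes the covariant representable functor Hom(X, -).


By the Yoneda lemma, Nat(h^B, h^A) is isomorphic to Hom(A, B),
so |Nat(h^B, h^A)| = |Hom(A, B)| and |Nat(h^D, h^C)| = |Hom(C, D)|.
|Hom(A, B)| = 3, |Hom(C, D)| = 2.
|Nat(h^B, h^A) x Nat(h^D, h^C)| = 3 * 2 = 6

6


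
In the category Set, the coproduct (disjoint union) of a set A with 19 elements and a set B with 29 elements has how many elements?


In Set, the coproduct A + B is the disjoint union.
|A + B| = |A| + |B| = 19 + 29 = 48

48


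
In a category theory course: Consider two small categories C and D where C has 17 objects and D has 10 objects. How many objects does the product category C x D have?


The product category C x D has objects that are pairs (c, d).
Number of pairs = |Ob(C)| * |Ob(D)| = 17 * 10 = 170

170


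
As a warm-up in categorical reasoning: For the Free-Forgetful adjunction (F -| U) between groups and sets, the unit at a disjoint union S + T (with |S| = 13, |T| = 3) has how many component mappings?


The unit eta_X: X -> U(F(X)) of the Free-Forgetful adjunction
maps each element of X to a generator of F(X). For X = S + T (disjoint
union in Set), |S + T| = |S| + |T|.
Total mappings = 13 + 3 = 16.

16


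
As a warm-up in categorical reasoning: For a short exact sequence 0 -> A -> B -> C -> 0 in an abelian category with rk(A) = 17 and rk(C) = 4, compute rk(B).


For a short exact sequence 0 -> A -> B -> C -> 0,
rank is additive: rank(B) = rank(A) + rank(C).
rank(B) = 17 + 4 = 21

21


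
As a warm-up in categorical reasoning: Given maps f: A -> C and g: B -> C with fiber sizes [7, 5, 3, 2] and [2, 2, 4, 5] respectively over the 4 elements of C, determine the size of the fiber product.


The pullback A x_C B consists of pairs (a, b) with f(a) = g(b).
For each element c in C, the fiber product has |f^-1(c)| * |g^-1(c)| elements.
Summing over C: 7 * 2 + 5 * 2 + 3 * 4 + 2 * 5
= 14 + 10 + 12 + 10 = 46

46


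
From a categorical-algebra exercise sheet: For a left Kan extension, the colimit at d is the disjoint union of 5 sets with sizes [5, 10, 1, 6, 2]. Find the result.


Pointwise, the left Kan extension (Lan_F H)(d) is the colimit, indexed
by the comma category (F downarrow d), of H composed with the
projection (F downarrow d) -> C. Here that colimit is given
as a coproduct (disjoint union) of sets, so its cardinality is the
sum of the sizes of the summands.
Coproduct of sets with sizes: 5 + 10 + 1 + 6 + 2
= 24

24


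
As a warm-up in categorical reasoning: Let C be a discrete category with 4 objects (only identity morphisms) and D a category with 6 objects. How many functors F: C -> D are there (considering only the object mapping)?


A functor from a discrete category C to D is determined by
where each object maps. Each of the 4 objects of C can map
to any of the 6 objects of D independently.
Number of functors = 6^4 = 1296

1296


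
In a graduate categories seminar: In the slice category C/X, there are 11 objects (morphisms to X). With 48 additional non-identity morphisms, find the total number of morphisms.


In the slice category C/X, objects are morphisms to X.
Identity morphisms: 11 (one per object of C/X).
Non-identity morphisms: 48.
Total = 11 + 48 = 59

59


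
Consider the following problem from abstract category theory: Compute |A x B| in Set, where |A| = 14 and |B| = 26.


In Set, the product A x B is the Cartesian product.
By the universal property, |A x B| = |A| * |B|.
|A x B| = 14 * 26 = 364

364


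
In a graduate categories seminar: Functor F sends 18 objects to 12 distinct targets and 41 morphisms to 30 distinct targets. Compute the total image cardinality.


The image of F consists of distinct objects and distinct morphisms.
|Im(F)| on objects = 12
|Im(F)| on morphisms = 30
Total image cardinality = 12 + 30 = 42

42


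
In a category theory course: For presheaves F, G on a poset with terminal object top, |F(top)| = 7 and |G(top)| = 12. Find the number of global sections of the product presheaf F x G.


Global sections of a presheaf on a poset with terminal top satisfy
Gamma(H) ~ H(top). Presheaves admit pointwise products, so
(F x G)(top) = F(top) x G(top) (Cartesian product).
|Gamma(F x G)| = |F(top)| * |G(top)| = 7 * 12 = 84.

84


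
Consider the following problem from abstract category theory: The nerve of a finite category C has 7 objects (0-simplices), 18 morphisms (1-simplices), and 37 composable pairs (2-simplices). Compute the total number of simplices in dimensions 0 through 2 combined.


The 2-skeleton of the nerve N(C) consists of simplices in dimensions 0, 1, 2:
  |N(C)_0| = 7 (objects)
  |N(C)_1| = 18 (morphisms)
  |N(C)_2| = 37 (composable pairs)
Total = 7 + 18 + 37 = 62

62


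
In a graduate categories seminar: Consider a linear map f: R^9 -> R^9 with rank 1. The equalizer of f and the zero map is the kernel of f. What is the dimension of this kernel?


The equalizer of f and the zero map is ker(f).
By the rank-nullity theorem: dim(ker(f)) = dim(domain) - rank(f).
dim(ker(f)) = 9 - 1 = 8

8


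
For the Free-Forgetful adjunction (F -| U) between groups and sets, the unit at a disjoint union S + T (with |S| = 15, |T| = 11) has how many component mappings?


The unit eta_X: X -> U(F(X)) of the Free-Forgetful adjunction
maps each element of X to a generator of F(X). For X = S + T (disjoint
union in Set), |S + T| = |S| + |T|.
Total mappings = 15 + 11 = 26.

26


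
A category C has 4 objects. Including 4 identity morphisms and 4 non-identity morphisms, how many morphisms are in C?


Each object has an identity morphism, giving 4 identities.
Adding the 4 non-identity morphisms:
Total = 4 + 4 = 8

8


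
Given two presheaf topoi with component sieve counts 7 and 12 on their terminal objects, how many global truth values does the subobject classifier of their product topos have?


In a product of presheaf topoi E_1 x E_2, the subobject classifier
is Omega = Omega_1 x Omega_2 (componentwise), so
|Omega(top)| = |Omega_1(top_1)| * |Omega_2(top_2)|.
= 7 * 12 = 84.

84


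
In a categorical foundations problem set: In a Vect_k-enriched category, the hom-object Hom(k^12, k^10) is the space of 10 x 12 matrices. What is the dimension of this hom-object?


In Vect-enriched categories, Hom(k^n, k^m) is the space of m x n matrices.
dim(Hom(k^12, k^10)) = 10 * 12 = 120

120


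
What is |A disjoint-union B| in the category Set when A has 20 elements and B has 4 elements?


In Set, the coproduct A + B is the disjoint union.
|A + B| = |A| + |B| = 20 + 4 = 24

24


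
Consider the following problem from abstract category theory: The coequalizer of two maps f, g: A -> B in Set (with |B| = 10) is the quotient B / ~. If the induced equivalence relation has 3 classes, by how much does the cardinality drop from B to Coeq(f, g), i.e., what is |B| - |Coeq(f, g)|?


The coequalizer Coeq(f, g) = B / ~ has one element per equivalence class.
|B| = 10, |Coeq(f, g)| = 3.
|B| - |Coeq(f, g)| = 10 - 3 = 7.

7


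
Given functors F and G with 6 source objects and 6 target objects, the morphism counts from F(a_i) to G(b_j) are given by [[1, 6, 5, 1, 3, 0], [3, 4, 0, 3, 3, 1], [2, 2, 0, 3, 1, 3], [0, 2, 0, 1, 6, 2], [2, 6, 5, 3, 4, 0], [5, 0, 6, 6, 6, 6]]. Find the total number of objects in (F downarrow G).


Objects of (F downarrow G) are triples (a, b, h: F(a)->G(b)).
The count equals the sum of all entries in the hom-matrix.
sum(row 0) = 16
sum(row 1) = 14
sum(row 2) = 11
sum(row 3) = 11
sum(row 4) = 20
sum(row 5) = 29
Grand total = 101

101


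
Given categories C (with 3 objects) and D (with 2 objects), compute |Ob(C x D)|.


The product category C x D has objects that are pairs (c, d).
Number of pairs = |Ob(C)| * |Ob(D)| = 3 * 2 = 6

6


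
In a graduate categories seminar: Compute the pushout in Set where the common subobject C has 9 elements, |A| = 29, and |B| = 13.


The pushout A +_C B identifies the images of C in A and B.
|A +_C B| = |A| + |B| - |C| (for injections).
= 29 + 13 - 9 = 33

33


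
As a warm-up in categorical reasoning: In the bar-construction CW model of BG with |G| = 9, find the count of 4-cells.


In the bar-construction CW model of BG, the n-cells are indexed by
n-tuples [g_1|...|g_n] of non-identity elements of G (degenerate
simplices with some g_i = e do not contribute cells), so there are
(|G| - 1)^n n-cells.
For dim = 4 with |G| = 9:
cells = (9 - 1)^4 = 8^4 = 4096

4096


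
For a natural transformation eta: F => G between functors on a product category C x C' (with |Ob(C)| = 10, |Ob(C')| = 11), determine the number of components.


A natural transformation eta: F => G assigns one component morphism per
object of the domain category.
The domain is the product category C x C', so
|Ob(C x C')| = |Ob(C)| * |Ob(C')| = 10 * 11 = 110.
Therefore eta has 110 component morphisms.

110


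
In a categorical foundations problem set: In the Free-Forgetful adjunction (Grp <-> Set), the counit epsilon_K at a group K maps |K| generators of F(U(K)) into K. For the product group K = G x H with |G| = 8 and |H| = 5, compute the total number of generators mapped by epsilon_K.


The counit epsilon_K: F(U(K)) -> K of the Free-Forgetful adjunction
maps |K| generators of F(U(K)) into K. For K = G x H (the product group),
|G x H| = |G| * |H|.
Total generators mapped = 8 * 5 = 40.

40


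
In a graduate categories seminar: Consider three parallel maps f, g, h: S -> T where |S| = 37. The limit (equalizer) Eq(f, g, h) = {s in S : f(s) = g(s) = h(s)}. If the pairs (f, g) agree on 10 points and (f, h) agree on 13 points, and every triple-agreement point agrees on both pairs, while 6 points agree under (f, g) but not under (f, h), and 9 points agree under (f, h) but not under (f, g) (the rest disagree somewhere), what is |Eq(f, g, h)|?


Eq(f, g, h) is the triple-agreement set: points in S where all three
maps take the same value. Using inclusion-exclusion on the pairwise data:
Pair (f, g) agrees on 10 points; pair (f, h) on 13 points.
Points agreeing under (f, g) but not (f, h) = 6; under (f, h) but not (f, g) = 9.
Triple-agreement = agreement-in-(f, g) minus points that agree under (f, g) but not (f, h):
|Eq(f, g, h)| = 10 - 6 = 4
(cross-check via (f, h): 13 - 9 = 4.)

4


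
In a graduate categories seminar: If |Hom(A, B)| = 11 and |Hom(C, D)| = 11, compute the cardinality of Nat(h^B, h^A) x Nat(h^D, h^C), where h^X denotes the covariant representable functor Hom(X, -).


By the Yoneda lemma, Nat(h^B, h^A) is isomorphic to Hom(A, B),
so |Nat(h^B, h^A)| = |Hom(A, B)| and |Nat(h^D, h^C)| = |Hom(C, D)|.
|Hom(A, B)| = 11, |Hom(C, D)| = 11.
|Nat(h^B, h^A) x Nat(h^D, h^C)| = 11 * 11 = 121

121


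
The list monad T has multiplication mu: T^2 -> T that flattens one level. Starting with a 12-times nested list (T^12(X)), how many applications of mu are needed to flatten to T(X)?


Each application of mu: T^2 -> T removes one layer of nesting.
Starting at depth 12 (i.e., T^12(X)), we need to reach T(X).
Number of mu applications = 12 - 1 = 11

11


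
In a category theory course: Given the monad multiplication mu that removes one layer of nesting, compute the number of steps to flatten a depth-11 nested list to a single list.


Each application of mu: T^2 -> T removes one layer of nesting.
Starting at depth 11 (i.e., T^11(X)), we need to reach T(X).
Number of mu applications = 11 - 1 = 10

10


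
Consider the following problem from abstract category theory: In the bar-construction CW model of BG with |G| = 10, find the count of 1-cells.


In the bar-construction CW model of BG, the n-cells are indexed by
n-tuples [g_1|...|g_n] of non-identity elements of G (degenerate
simplices with some g_i = e do not contribute cells), so there are
(|G| - 1)^n n-cells.
For dim = 1 with |G| = 10:
cells = (10 - 1)^1 = 9^1 = 9

9


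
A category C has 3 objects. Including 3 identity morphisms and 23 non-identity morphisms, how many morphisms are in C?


Each object has an identity morphism, giving 3 identities.
Adding the 23 non-identity morphisms:
Total = 3 + 23 = 26

26


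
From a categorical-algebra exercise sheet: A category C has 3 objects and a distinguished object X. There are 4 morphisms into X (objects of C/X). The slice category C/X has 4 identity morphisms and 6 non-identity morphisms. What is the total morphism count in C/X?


In the slice category C/X, objects are morphisms to X.
Identity morphisms: 4 (one per object of C/X).
Non-identity morphisms: 6.
Total = 4 + 6 = 10

10


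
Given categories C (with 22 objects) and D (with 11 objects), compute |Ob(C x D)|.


The product category C x D has objects that are pairs (c, d).
Number of pairs = |Ob(C)| * |Ob(D)| = 22 * 11 = 242

242


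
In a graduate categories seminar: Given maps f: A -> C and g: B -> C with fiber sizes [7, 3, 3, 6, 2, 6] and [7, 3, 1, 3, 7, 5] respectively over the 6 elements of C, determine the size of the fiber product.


The pullback A x_C B consists of pairs (a, b) with f(a) = g(b).
For each element c in C, the fiber product has |f^-1(c)| * |g^-1(c)| elements.
Summing over C: 7 * 7 + 3 * 3 + 3 * 1 + 6 * 3 + 2 * 7 + 6 * 5
= 49 + 9 + 3 + 18 + 14 + 30 = 123

123


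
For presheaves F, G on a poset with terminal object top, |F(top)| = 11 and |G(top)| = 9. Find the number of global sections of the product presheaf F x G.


Global sections of a presheaf on a poset with terminal top satisfy
Gamma(H) ~ H(top). Presheaves admit pointwise products, so
(F x G)(top) = F(top) x G(top) (Cartesian product).
|Gamma(F x G)| = |F(top)| * |G(top)| = 11 * 9 = 99.

99


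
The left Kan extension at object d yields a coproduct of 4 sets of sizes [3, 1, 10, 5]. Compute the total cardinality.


Pointwise, the left Kan extension (Lan_F H)(d) is the colimit, indexed
by the comma category (F downarrow d), of H composed with the
projection (F downarrow d) -> C. Here that colimit is given
as a coproduct (disjoint union) of sets, so its cardinality is the
sum of the sizes of the summands.
Coproduct of sets with sizes: 3 + 1 + 10 + 5
= 19

19


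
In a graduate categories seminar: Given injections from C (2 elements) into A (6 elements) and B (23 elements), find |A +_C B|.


The pushout A +_C B identifies the images of C in A and B.
|A +_C B| = |A| + |B| - |C| (for injections).
= 6 + 23 - 2 = 27

27


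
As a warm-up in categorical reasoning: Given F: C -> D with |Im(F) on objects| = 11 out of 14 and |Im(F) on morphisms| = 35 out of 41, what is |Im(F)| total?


The image of F consists of distinct objects and distinct morphisms.
|Im(F)| on objects = 11
|Im(F)| on morphisms = 35
Total image cardinality = 11 + 35 = 46

46


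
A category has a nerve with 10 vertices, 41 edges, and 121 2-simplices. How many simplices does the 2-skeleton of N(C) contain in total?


The 2-skeleton of the nerve N(C) consists of simplices in dimensions 0, 1, 2:
  |N(C)_0| = 10 (objects)
  |N(C)_1| = 41 (morphisms)
  |N(C)_2| = 121 (composable pairs)
Total = 10 + 41 + 121 = 172

172


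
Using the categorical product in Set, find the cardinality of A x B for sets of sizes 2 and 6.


In Set, the product A x B is the Cartesian product.
By the universal property, |A x B| = |A| * |B|.
|A x B| = 2 * 6 = 12

12


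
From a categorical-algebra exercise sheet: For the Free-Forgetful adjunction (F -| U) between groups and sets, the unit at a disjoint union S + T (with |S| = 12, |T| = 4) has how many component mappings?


The unit eta_X: X -> U(F(X)) of the Free-Forgetful adjunction
maps each element of X to a generator of F(X). For X = S + T (disjoint
union in Set), |S + T| = |S| + |T|.
Total mappings = 12 + 4 = 16.

16


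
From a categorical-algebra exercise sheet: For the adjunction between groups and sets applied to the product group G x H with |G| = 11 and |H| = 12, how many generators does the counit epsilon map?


The counit epsilon_K: F(U(K)) -> K of the Free-Forgetful adjunction
maps |K| generators of F(U(K)) into K. For K = G x H (the product group),
|G x H| = |G| * |H|.
Total generators mapped = 11 * 12 = 132.

132


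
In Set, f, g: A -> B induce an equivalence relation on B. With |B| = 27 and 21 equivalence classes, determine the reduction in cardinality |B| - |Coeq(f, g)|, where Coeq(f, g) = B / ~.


The coequalizer Coeq(f, g) = B / ~ has one element per equivalence class.
|B| = 27, |Coeq(f, g)| = 21.
|B| - |Coeq(f, g)| = 27 - 21 = 6.

6


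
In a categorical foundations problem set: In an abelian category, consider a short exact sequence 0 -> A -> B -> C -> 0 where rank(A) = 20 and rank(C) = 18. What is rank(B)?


For a short exact sequence 0 -> A -> B -> C -> 0,
rank is additive: rank(B) = rank(A) + rank(C).
rank(B) = 20 + 18 = 38

38


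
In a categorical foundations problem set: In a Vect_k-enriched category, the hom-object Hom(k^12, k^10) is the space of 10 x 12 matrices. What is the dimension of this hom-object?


In Vect-enriched categories, Hom(k^n, k^m) is the space of m x n matrices.
dim(Hom(k^12, k^10)) = 10 * 12 = 120

120
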